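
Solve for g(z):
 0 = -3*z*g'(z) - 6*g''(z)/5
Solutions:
 g(z) = C1 + C2*erf(sqrt(5)*z/2)


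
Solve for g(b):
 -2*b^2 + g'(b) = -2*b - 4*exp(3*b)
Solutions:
 g(b) = C1 + 2*b^3/3 - b^2 - 4*exp(3*b)/3


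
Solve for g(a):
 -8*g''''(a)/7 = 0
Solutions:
 g(a) = C1 + C2*a + C3*a^2 + C4*a^3


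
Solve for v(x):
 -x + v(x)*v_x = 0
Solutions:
 v(x) = -sqrt(C1 + x^2)
 v(x) = sqrt(C1 + x^2)


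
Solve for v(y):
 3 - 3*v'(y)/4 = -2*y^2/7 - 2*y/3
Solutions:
 v(y) = C1 + 8*y^3/63 + 4*y^2/9 + 4*y


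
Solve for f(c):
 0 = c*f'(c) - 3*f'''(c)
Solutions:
 f(c) = C1 + Integral(C2*airyai(3^(2/3)*c/3) + C3*airybi(3^(2/3)*c/3), c)


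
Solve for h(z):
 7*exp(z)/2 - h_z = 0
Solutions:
 h(z) = C1 + 7*exp(z)/2


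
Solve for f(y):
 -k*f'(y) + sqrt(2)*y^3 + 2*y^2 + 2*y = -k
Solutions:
 f(y) = C1 + y + sqrt(2)*y^4/(4*k) + 2*y^3/(3*k) + y^2/k


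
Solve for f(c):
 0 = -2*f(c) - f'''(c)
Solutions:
 f(c) = C3*exp(-2^(1/3)*c) + (C1*sin(2^(1/3)*sqrt(3)*c/2) + C2*cos(2^(1/3)*sqrt(3)*c/2))*exp(2^(1/3)*c/2)


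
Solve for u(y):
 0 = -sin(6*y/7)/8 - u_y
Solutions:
 u(y) = C1 + 7*cos(6*y/7)/48


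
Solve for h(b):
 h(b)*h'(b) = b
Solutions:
 h(b) = -sqrt(C1 + b^2)
 h(b) = sqrt(C1 + b^2)


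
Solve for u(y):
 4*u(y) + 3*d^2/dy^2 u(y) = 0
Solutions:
 u(y) = C1*sin(2*sqrt(3)*y/3) + C2*cos(2*sqrt(3)*y/3)


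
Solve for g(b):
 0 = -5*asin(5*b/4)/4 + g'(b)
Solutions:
 g(b) = C1 + 5*b*asin(5*b/4)/4 + sqrt(16 - 25*b^2)/4


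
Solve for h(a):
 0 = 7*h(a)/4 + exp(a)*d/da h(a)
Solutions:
 h(a) = C1*exp(7*exp(-a)/4)


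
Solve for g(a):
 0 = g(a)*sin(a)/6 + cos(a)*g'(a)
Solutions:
 g(a) = C1*cos(a)^(1/6)


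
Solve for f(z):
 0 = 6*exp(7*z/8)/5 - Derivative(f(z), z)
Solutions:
 f(z) = C1 + 48*exp(7*z/8)/35


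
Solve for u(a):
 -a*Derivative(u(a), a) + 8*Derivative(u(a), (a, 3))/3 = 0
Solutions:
 u(a) = C1 + Integral(C2*airyai(3^(1/3)*a/2) + C3*airybi(3^(1/3)*a/2), a)


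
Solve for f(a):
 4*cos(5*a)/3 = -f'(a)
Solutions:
 f(a) = C1 - 4*sin(5*a)/15


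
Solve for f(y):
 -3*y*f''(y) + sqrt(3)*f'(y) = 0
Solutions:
 f(y) = C1 + C2*y^(sqrt(3)/3 + 1)


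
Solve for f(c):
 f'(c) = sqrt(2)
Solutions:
 f(c) = C1 + sqrt(2)*c


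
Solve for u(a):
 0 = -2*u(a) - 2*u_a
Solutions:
 u(a) = C1*exp(-a)


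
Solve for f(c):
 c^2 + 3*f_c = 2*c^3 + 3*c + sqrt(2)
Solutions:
 f(c) = C1 + c^4/6 - c^3/9 + c^2/2 + sqrt(2)*c/3


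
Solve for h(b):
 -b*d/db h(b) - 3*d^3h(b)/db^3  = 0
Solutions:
 h(b) = C1 + Integral(C2*airyai(-3^(2/3)*b/3) + C3*airybi(-3^(2/3)*b/3), b)


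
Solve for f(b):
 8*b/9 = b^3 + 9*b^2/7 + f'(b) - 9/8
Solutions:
 f(b) = C1 - b^4/4 - 3*b^3/7 + 4*b^2/9 + 9*b/8


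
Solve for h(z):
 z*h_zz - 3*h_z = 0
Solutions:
 h(z) = C1 + C2*z^4


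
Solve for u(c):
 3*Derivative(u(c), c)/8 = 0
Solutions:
 u(c) = C1


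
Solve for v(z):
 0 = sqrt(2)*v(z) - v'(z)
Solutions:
 v(z) = C1*exp(sqrt(2)*z)


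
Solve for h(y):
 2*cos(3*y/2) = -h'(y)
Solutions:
 h(y) = C1 - 4*sin(3*y/2)/3


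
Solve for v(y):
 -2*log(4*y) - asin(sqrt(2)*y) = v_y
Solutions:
 v(y) = C1 - 2*y*log(y) - y*asin(sqrt(2)*y) - 4*y*log(2) + 2*y - sqrt(2)*sqrt(1 - 2*y^2)/2


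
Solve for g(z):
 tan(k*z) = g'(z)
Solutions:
 g(z) = C1 + Piecewise((-log(cos(k*z))/k, Ne(k, 0)), (0, True))


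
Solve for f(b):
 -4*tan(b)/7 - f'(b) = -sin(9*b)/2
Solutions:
 f(b) = C1 + 4*log(cos(b))/7 - cos(9*b)/18


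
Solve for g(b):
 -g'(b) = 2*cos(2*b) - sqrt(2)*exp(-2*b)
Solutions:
 g(b) = C1 - sin(2*b) - sqrt(2)*exp(-2*b)/2


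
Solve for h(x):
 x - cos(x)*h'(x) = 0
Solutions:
 h(x) = C1 + Integral(x/cos(x), x)


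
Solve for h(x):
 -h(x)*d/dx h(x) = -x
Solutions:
 h(x) = -sqrt(C1 + x^2)
 h(x) = sqrt(C1 + x^2)


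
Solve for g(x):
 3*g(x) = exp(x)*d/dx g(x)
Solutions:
 g(x) = C1*exp(-3*exp(-x))


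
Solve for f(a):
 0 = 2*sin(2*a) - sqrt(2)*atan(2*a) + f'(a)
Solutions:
 f(a) = C1 + sqrt(2)*(a*atan(2*a) - log(4*a^2 + 1)/4) + cos(2*a)


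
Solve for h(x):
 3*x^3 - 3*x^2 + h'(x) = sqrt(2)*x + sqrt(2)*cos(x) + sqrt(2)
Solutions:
 h(x) = C1 - 3*x^4/4 + x^3 + sqrt(2)*x^2/2 + sqrt(2)*x + sqrt(2)*sin(x)


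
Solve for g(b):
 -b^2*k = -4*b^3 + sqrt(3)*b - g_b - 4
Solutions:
 g(b) = C1 - b^4 + b^3*k/3 + sqrt(3)*b^2/2 - 4*b


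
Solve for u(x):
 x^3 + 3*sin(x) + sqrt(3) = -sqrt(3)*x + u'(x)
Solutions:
 u(x) = C1 + x^4/4 + sqrt(3)*x^2/2 + sqrt(3)*x - 3*cos(x)


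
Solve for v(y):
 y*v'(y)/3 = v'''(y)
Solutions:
 v(y) = C1 + Integral(C2*airyai(3^(2/3)*y/3) + C3*airybi(3^(2/3)*y/3), y)


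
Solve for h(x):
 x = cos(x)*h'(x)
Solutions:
 h(x) = C1 + Integral(x/cos(x), x)


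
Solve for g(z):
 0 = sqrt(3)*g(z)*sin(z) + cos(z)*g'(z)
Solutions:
 g(z) = C1*cos(z)^(sqrt(3))


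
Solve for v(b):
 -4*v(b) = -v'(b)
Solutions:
 v(b) = C1*exp(4*b)


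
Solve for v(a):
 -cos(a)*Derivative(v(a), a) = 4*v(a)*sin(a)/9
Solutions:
 v(a) = C1*cos(a)^(4/9)


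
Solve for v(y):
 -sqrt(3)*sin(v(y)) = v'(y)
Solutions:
 v(y) = -acos((-C1 - exp(2*sqrt(3)*y))/(C1 - exp(2*sqrt(3)*y))) + 2*pi
 v(y) = acos((-C1 - exp(2*sqrt(3)*y))/(C1 - exp(2*sqrt(3)*y)))


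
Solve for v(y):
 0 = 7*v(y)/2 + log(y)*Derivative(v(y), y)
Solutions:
 v(y) = C1*exp(-7*li(y)/2)


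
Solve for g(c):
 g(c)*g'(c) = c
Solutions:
 g(c) = -sqrt(C1 + c^2)
 g(c) = sqrt(C1 + c^2)


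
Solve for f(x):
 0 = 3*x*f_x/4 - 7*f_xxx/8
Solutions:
 f(x) = C1 + Integral(C2*airyai(6^(1/3)*7^(2/3)*x/7) + C3*airybi(6^(1/3)*7^(2/3)*x/7), x)


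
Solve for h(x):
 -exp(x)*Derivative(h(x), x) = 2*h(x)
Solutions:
 h(x) = C1*exp(2*exp(-x))


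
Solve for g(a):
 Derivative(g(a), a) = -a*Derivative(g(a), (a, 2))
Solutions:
 g(a) = C1 + C2*log(a)


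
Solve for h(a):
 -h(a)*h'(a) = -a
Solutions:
 h(a) = -sqrt(C1 + a^2)
 h(a) = sqrt(C1 + a^2)


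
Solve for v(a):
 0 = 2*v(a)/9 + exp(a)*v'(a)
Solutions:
 v(a) = C1*exp(2*exp(-a)/9)


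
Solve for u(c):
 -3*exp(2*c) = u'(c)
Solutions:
 u(c) = C1 - 3*exp(2*c)/2


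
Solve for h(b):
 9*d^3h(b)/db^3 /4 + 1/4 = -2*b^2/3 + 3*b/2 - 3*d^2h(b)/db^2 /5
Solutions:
 h(b) = C1 + C2*b + C3*exp(-4*b/15) - 5*b^4/54 + 65*b^3/36 - 985*b^2/48


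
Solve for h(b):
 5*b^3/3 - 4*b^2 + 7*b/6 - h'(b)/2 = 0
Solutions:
 h(b) = C1 + 5*b^4/6 - 8*b^3/3 + 7*b^2/6


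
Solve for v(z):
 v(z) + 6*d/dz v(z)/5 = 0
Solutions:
 v(z) = C1*exp(-5*z/6)


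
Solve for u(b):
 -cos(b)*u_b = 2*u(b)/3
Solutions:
 u(b) = C1*(sin(b) - 1)^(1/3)/(sin(b) + 1)^(1/3)


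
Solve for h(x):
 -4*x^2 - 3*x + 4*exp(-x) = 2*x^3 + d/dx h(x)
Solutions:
 h(x) = C1 - x^4/2 - 4*x^3/3 - 3*x^2/2 - 4*exp(-x)


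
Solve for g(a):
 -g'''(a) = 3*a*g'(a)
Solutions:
 g(a) = C1 + Integral(C2*airyai(-3^(1/3)*a) + C3*airybi(-3^(1/3)*a), a)


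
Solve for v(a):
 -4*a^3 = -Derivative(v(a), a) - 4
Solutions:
 v(a) = C1 + a^4 - 4*a


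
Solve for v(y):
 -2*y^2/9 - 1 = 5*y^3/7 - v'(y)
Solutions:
 v(y) = C1 + 5*y^4/28 + 2*y^3/27 + y


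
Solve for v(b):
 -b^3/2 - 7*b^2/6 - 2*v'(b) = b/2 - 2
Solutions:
 v(b) = C1 - b^4/16 - 7*b^3/36 - b^2/8 + b


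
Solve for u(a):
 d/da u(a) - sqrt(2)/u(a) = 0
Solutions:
 u(a) = -sqrt(C1 + 2*sqrt(2)*a)
 u(a) = sqrt(C1 + 2*sqrt(2)*a)


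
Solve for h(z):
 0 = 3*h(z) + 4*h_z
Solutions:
 h(z) = C1*exp(-3*z/4)


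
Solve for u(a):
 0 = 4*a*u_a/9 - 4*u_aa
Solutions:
 u(a) = C1 + C2*erfi(sqrt(2)*a/6)


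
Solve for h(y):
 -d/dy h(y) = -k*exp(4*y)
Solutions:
 h(y) = C1 + k*exp(4*y)/4


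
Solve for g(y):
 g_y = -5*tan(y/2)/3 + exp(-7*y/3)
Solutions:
 g(y) = C1 - 5*log(tan(y/2)^2 + 1)/3 - 3*exp(-7*y/3)/7


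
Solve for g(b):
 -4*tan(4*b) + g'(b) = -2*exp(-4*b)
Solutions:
 g(b) = C1 + log(tan(4*b)^2 + 1)/2 + exp(-4*b)/2


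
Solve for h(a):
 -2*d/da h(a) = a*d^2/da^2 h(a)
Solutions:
 h(a) = C1 + C2/a


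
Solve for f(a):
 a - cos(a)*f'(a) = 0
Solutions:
 f(a) = C1 + Integral(a/cos(a), a)


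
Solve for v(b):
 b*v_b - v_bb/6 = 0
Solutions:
 v(b) = C1 + C2*erfi(sqrt(3)*b)


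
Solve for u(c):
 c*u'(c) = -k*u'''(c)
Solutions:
 u(c) = C1 + Integral(C2*airyai(c*(-1/k)^(1/3)) + C3*airybi(c*(-1/k)^(1/3)), c)


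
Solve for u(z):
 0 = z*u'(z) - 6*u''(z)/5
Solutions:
 u(z) = C1 + C2*erfi(sqrt(15)*z/6)


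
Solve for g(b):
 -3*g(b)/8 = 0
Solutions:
 g(b) = 0


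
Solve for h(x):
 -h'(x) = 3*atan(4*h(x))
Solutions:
 Integral(1/atan(4*_y), (_y, h(x))) = C1 - 3*x


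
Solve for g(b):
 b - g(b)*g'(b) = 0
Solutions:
 g(b) = -sqrt(C1 + b^2)
 g(b) = sqrt(C1 + b^2)


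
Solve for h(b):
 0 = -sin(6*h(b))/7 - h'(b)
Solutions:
 b/7 + log(cos(6*h(b)) - 1)/12 - log(cos(6*h(b)) + 1)/12 = C1


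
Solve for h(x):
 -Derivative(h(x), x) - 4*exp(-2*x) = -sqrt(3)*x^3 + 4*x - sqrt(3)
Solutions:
 h(x) = C1 + sqrt(3)*x^4/4 - 2*x^2 + sqrt(3)*x + 2*exp(-2*x)


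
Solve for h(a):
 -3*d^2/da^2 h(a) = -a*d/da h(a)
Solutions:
 h(a) = C1 + C2*erfi(sqrt(6)*a/6)


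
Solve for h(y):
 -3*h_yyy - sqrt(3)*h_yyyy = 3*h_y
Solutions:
 h(y) = C1 + C2*exp(y*(-4*sqrt(3) + 2*2^(1/3)*3^(2/3)/(3*sqrt(39) + 11*sqrt(3))^(1/3) + 2^(2/3)*3^(1/3)*(3*sqrt(39) + 11*sqrt(3))^(1/3))/12)*sin(2^(1/3)*3^(1/6)*y*(-2^(1/3)*3^(2/3)*(3*sqrt(39) + 11*sqrt(3))^(1/3) + 6/(3*sqrt(39) + 11*sqrt(3))^(1/3))/12) + C3*exp(y*(-4*sqrt(3) + 2*2^(1/3)*3^(2/3)/(3*sqrt(39) + 11*sqrt(3))^(1/3) + 2^(2/3)*3^(1/3)*(3*sqrt(39) + 11*sqrt(3))^(1/3))/12)*cos(2^(1/3)*3^(1/6)*y*(-2^(1/3)*3^(2/3)*(3*sqrt(39) + 11*sqrt(3))^(1/3) + 6/(3*sqrt(39) + 11*sqrt(3))^(1/3))/12) + C4*exp(-y*(2*2^(1/3)*3^(2/3)/(3*sqrt(39) + 11*sqrt(3))^(1/3) + 2*sqrt(3) + 2^(2/3)*3^(1/3)*(3*sqrt(39) + 11*sqrt(3))^(1/3))/6)


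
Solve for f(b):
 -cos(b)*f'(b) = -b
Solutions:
 f(b) = C1 + Integral(b/cos(b), b)


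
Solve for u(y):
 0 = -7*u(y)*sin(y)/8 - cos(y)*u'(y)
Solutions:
 u(y) = C1*cos(y)^(7/8)


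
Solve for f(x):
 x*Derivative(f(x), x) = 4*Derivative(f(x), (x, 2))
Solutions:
 f(x) = C1 + C2*erfi(sqrt(2)*x/4)


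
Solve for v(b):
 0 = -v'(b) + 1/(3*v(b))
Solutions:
 v(b) = -sqrt(C1 + 6*b)/3
 v(b) = sqrt(C1 + 6*b)/3


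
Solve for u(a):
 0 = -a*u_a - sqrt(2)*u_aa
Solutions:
 u(a) = C1 + C2*erf(2^(1/4)*a/2)


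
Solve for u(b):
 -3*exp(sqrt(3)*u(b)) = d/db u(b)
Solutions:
 u(b) = sqrt(3)*(2*log(1/(C1 + 3*b)) - log(3))/6


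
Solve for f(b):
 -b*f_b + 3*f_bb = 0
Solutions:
 f(b) = C1 + C2*erfi(sqrt(6)*b/6)


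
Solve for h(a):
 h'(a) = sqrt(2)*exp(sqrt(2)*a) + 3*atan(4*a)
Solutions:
 h(a) = C1 + 3*a*atan(4*a) + exp(sqrt(2)*a) - 3*log(16*a^2 + 1)/8


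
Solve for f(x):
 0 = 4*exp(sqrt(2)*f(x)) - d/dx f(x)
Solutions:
 f(x) = sqrt(2)*(2*log(-1/(C1 + 4*x)) - log(2))/4


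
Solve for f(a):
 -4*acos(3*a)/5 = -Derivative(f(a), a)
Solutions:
 f(a) = C1 + 4*a*acos(3*a)/5 - 4*sqrt(1 - 9*a^2)/15


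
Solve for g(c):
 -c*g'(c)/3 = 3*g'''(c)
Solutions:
 g(c) = C1 + Integral(C2*airyai(-3^(1/3)*c/3) + C3*airybi(-3^(1/3)*c/3), c)


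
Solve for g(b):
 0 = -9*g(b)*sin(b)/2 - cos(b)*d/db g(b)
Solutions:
 g(b) = C1*cos(b)^(9/2)


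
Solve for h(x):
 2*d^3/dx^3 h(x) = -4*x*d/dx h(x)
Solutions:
 h(x) = C1 + Integral(C2*airyai(-2^(1/3)*x) + C3*airybi(-2^(1/3)*x), x)


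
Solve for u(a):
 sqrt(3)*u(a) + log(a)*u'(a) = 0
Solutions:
 u(a) = C1*exp(-sqrt(3)*li(a))


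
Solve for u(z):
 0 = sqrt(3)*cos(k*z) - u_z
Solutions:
 u(z) = C1 + sqrt(3)*sin(k*z)/k


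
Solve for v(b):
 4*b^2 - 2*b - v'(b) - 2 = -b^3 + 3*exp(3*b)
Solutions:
 v(b) = C1 + b^4/4 + 4*b^3/3 - b^2 - 2*b - exp(3*b)


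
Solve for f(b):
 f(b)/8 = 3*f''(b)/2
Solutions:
 f(b) = C1*exp(-sqrt(3)*b/6) + C2*exp(sqrt(3)*b/6)


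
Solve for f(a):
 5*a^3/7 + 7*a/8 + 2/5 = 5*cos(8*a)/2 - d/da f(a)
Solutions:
 f(a) = C1 - 5*a^4/28 - 7*a^2/16 - 2*a/5 + 5*sin(8*a)/16


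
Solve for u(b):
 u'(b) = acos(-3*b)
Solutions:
 u(b) = C1 + b*acos(-3*b) + sqrt(1 - 9*b^2)/3


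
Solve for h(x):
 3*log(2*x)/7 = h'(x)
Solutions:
 h(x) = C1 + 3*x*log(x)/7 - 3*x/7 + 3*x*log(2)/7


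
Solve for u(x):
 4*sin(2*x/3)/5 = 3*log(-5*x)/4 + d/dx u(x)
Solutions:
 u(x) = C1 - 3*x*log(-x)/4 - 3*x*log(5)/4 + 3*x/4 - 6*cos(2*x/3)/5


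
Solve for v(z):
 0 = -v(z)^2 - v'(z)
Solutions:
 v(z) = 1/(C1 + z)


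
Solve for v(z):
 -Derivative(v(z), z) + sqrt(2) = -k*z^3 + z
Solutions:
 v(z) = C1 + k*z^4/4 - z^2/2 + sqrt(2)*z


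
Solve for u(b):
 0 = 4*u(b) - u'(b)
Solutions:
 u(b) = C1*exp(4*b)


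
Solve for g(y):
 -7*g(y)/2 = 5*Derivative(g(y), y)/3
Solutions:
 g(y) = C1*exp(-21*y/10)


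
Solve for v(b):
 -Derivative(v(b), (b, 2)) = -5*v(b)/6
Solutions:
 v(b) = C1*exp(-sqrt(30)*b/6) + C2*exp(sqrt(30)*b/6)


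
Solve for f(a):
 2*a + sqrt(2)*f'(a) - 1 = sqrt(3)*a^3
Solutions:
 f(a) = C1 + sqrt(6)*a^4/8 - sqrt(2)*a^2/2 + sqrt(2)*a/2


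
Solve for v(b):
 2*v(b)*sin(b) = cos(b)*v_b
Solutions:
 v(b) = C1/cos(b)^2


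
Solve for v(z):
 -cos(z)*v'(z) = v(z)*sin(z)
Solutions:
 v(z) = C1*cos(z)


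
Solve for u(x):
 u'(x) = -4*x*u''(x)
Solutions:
 u(x) = C1 + C2*x^(3/4)


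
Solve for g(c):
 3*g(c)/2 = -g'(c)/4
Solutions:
 g(c) = C1*exp(-6*c)


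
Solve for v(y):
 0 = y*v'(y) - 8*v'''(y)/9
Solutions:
 v(y) = C1 + Integral(C2*airyai(3^(2/3)*y/2) + C3*airybi(3^(2/3)*y/2), y)


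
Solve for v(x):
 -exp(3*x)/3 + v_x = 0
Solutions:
 v(x) = C1 + exp(3*x)/9


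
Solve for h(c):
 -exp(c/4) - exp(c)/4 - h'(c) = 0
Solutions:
 h(c) = C1 - 4*exp(c/4) - exp(c)/4


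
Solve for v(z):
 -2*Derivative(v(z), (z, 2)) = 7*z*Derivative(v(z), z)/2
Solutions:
 v(z) = C1 + C2*erf(sqrt(14)*z/4)


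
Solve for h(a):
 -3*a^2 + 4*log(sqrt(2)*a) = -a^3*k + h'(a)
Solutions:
 h(a) = C1 + a^4*k/4 - a^3 + 4*a*log(a) - 4*a + a*log(4)


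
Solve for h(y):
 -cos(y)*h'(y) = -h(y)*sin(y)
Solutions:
 h(y) = C1/cos(y)


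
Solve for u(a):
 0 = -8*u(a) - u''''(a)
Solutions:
 u(a) = (C1*sin(2^(1/4)*a) + C2*cos(2^(1/4)*a))*exp(-2^(1/4)*a) + (C3*sin(2^(1/4)*a) + C4*cos(2^(1/4)*a))*exp(2^(1/4)*a)


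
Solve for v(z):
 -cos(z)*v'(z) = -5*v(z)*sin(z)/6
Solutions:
 v(z) = C1/cos(z)^(5/6)


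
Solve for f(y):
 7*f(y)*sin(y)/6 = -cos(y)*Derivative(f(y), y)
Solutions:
 f(y) = C1*cos(y)^(7/6)


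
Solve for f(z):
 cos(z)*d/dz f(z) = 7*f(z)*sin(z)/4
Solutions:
 f(z) = C1/cos(z)^(7/4)


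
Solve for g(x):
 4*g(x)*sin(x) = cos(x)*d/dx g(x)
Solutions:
 g(x) = C1/cos(x)^4


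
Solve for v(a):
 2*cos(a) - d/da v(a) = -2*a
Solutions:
 v(a) = C1 + a^2 + 2*sin(a)


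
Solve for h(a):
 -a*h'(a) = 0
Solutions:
 h(a) = C1


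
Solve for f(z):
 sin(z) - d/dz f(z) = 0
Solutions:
 f(z) = C1 - cos(z)


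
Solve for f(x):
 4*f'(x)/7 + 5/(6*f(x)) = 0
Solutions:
 f(x) = -sqrt(C1 - 105*x)/6
 f(x) = sqrt(C1 - 105*x)/6


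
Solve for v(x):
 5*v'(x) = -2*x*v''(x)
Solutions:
 v(x) = C1 + C2/x^(3/2)


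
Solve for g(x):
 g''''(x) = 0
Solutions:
 g(x) = C1 + C2*x + C3*x^2 + C4*x^3


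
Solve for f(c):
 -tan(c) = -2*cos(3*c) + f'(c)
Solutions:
 f(c) = C1 + log(cos(c)) + 2*sin(3*c)/3


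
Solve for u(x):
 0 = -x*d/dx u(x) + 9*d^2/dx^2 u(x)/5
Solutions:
 u(x) = C1 + C2*erfi(sqrt(10)*x/6)


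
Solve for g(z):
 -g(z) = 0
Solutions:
 g(z) = 0


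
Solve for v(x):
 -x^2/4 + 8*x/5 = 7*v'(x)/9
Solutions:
 v(x) = C1 - 3*x^3/28 + 36*x^2/35


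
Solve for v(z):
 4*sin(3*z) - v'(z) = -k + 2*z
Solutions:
 v(z) = C1 + k*z - z^2 - 4*cos(3*z)/3


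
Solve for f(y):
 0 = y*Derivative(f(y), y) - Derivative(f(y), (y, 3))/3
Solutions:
 f(y) = C1 + Integral(C2*airyai(3^(1/3)*y) + C3*airybi(3^(1/3)*y), y)


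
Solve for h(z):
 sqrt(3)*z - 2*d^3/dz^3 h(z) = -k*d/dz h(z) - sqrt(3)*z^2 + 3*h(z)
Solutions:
 h(z) = C1*exp(z*(-2*k/((-6^(1/3) + 2^(1/3)*3^(5/6)*I)*(sqrt(3)*sqrt(243 - 2*k^3) + 27)^(1/3)) + 6^(1/3)*(sqrt(3)*sqrt(243 - 2*k^3) + 27)^(1/3)/12 - 2^(1/3)*3^(5/6)*I*(sqrt(3)*sqrt(243 - 2*k^3) + 27)^(1/3)/12)) + C2*exp(z*(2*k/((6^(1/3) + 2^(1/3)*3^(5/6)*I)*(sqrt(3)*sqrt(243 - 2*k^3) + 27)^(1/3)) + 6^(1/3)*(sqrt(3)*sqrt(243 - 2*k^3) + 27)^(1/3)/12 + 2^(1/3)*3^(5/6)*I*(sqrt(3)*sqrt(243 - 2*k^3) + 27)^(1/3)/12)) + C3*exp(-6^(1/3)*z*(6^(1/3)*k/(sqrt(3)*sqrt(243 - 2*k^3) + 27)^(1/3) + (sqrt(3)*sqrt(243 - 2*k^3) + 27)^(1/3))/6) + 2*sqrt(3)*k^2/27 + 2*sqrt(3)*k*z/9 + sqrt(3)*k/9 + sqrt(3)*z^2/3 + sqrt(3)*z/3


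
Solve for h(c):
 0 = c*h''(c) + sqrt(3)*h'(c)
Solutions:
 h(c) = C1 + C2*c^(1 - sqrt(3))


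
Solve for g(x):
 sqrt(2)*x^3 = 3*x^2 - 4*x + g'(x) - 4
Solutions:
 g(x) = C1 + sqrt(2)*x^4/4 - x^3 + 2*x^2 + 4*x


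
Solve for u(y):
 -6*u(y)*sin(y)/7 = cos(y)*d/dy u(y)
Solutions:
 u(y) = C1*cos(y)^(6/7)


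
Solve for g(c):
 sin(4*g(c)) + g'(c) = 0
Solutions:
 g(c) = -acos((-C1 - exp(8*c))/(C1 - exp(8*c)))/4 + pi/2
 g(c) = acos((-C1 - exp(8*c))/(C1 - exp(8*c)))/4


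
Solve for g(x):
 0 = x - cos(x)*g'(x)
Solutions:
 g(x) = C1 + Integral(x/cos(x), x)


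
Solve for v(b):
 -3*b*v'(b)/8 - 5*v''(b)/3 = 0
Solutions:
 v(b) = C1 + C2*erf(3*sqrt(5)*b/20)


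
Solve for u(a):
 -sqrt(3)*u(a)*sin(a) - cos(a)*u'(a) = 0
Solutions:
 u(a) = C1*cos(a)^(sqrt(3))


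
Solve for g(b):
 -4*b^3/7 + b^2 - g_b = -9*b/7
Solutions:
 g(b) = C1 - b^4/7 + b^3/3 + 9*b^2/14


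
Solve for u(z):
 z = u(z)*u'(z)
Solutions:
 u(z) = -sqrt(C1 + z^2)
 u(z) = sqrt(C1 + z^2)


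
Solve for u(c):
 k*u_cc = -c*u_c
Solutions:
 u(c) = C1 + C2*sqrt(k)*erf(sqrt(2)*c*sqrt(1/k)/2)


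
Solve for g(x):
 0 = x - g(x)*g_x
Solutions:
 g(x) = -sqrt(C1 + x^2)
 g(x) = sqrt(C1 + x^2)


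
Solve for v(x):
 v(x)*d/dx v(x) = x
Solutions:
 v(x) = -sqrt(C1 + x^2)
 v(x) = sqrt(C1 + x^2)


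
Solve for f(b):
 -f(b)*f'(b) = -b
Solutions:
 f(b) = -sqrt(C1 + b^2)
 f(b) = sqrt(C1 + b^2)


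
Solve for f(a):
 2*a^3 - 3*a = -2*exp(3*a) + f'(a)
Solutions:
 f(a) = C1 + a^4/2 - 3*a^2/2 + 2*exp(3*a)/3


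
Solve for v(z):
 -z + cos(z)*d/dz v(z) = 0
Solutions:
 v(z) = C1 + Integral(z/cos(z), z)


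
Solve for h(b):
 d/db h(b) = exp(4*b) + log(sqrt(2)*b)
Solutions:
 h(b) = C1 + b*log(b) + b*(-1 + log(2)/2) + exp(4*b)/4


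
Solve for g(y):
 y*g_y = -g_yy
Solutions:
 g(y) = C1 + C2*erf(sqrt(2)*y/2)


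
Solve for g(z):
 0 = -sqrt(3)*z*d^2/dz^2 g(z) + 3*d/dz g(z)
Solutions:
 g(z) = C1 + C2*z^(1 + sqrt(3))


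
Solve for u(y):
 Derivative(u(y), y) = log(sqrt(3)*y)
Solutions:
 u(y) = C1 + y*log(y) - y + y*log(3)/2


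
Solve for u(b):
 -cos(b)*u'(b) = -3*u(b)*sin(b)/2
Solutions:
 u(b) = C1/cos(b)^(3/2)


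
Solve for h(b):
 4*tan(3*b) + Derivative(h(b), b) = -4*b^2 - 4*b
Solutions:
 h(b) = C1 - 4*b^3/3 - 2*b^2 + 4*log(cos(3*b))/3


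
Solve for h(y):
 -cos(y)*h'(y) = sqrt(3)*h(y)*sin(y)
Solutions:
 h(y) = C1*cos(y)^(sqrt(3))


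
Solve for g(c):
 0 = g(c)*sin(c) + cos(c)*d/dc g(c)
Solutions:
 g(c) = C1*cos(c)


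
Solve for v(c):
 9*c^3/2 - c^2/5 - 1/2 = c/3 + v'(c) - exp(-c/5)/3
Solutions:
 v(c) = C1 + 9*c^4/8 - c^3/15 - c^2/6 - c/2 - 5*exp(-c/5)/3


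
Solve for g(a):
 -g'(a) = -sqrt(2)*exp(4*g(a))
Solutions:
 g(a) = log(-(-1/(C1 + 4*sqrt(2)*a))^(1/4))
 g(a) = log(-1/(C1 + 4*sqrt(2)*a))/4
 g(a) = log(-I*(-1/(C1 + 4*sqrt(2)*a))^(1/4))
 g(a) = log(I*(-1/(C1 + 4*sqrt(2)*a))^(1/4))


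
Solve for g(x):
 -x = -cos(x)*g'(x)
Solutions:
 g(x) = C1 + Integral(x/cos(x), x)


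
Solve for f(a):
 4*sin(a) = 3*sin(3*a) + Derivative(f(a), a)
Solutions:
 f(a) = C1 - 4*cos(a) + cos(3*a)


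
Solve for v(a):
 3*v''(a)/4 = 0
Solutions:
 v(a) = C1 + C2*a


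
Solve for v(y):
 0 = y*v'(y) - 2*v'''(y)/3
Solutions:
 v(y) = C1 + Integral(C2*airyai(2^(2/3)*3^(1/3)*y/2) + C3*airybi(2^(2/3)*3^(1/3)*y/2), y)


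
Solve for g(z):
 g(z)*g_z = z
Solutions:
 g(z) = -sqrt(C1 + z^2)
 g(z) = sqrt(C1 + z^2)


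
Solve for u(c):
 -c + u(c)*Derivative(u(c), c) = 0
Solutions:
 u(c) = -sqrt(C1 + c^2)
 u(c) = sqrt(C1 + c^2)


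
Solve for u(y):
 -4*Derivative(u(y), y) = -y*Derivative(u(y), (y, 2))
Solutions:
 u(y) = C1 + C2*y^5


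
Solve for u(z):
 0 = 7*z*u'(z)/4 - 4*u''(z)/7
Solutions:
 u(z) = C1 + C2*erfi(7*sqrt(2)*z/8)


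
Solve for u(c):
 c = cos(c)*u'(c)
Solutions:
 u(c) = C1 + Integral(c/cos(c), c)


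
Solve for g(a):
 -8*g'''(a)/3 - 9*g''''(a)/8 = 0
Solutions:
 g(a) = C1 + C2*a + C3*a^2 + C4*exp(-64*a/27)


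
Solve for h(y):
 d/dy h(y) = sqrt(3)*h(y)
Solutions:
 h(y) = C1*exp(sqrt(3)*y)


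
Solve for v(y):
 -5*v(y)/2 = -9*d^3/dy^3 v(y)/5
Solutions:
 v(y) = C3*exp(12^(1/3)*5^(2/3)*y/6) + (C1*sin(10^(2/3)*3^(5/6)*y/12) + C2*cos(10^(2/3)*3^(5/6)*y/12))*exp(-12^(1/3)*5^(2/3)*y/12)


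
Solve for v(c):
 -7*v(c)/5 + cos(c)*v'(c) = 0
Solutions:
 v(c) = C1*(sin(c) + 1)^(7/10)/(sin(c) - 1)^(7/10)


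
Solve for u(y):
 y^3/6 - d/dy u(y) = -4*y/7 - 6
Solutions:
 u(y) = C1 + y^4/24 + 2*y^2/7 + 6*y


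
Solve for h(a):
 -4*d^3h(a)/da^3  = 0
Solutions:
 h(a) = C1 + C2*a + C3*a^2


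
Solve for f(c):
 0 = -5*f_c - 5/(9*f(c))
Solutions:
 f(c) = -sqrt(C1 - 2*c)/3
 f(c) = sqrt(C1 - 2*c)/3


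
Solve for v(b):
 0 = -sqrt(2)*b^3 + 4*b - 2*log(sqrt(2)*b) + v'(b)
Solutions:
 v(b) = C1 + sqrt(2)*b^4/4 - 2*b^2 + 2*b*log(b) - 2*b + b*log(2)


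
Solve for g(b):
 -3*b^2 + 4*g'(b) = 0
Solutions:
 g(b) = C1 + b^3/4


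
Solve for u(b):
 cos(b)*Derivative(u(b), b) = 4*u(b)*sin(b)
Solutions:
 u(b) = C1/cos(b)^4


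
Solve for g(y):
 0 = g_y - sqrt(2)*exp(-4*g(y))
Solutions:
 g(y) = log(-I*(C1 + 4*sqrt(2)*y)^(1/4))
 g(y) = log(I*(C1 + 4*sqrt(2)*y)^(1/4))
 g(y) = log(-(C1 + 4*sqrt(2)*y)^(1/4))
 g(y) = log(C1 + 4*sqrt(2)*y)/4


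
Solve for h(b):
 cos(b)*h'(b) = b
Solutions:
 h(b) = C1 + Integral(b/cos(b), b)


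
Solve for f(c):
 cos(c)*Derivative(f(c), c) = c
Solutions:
 f(c) = C1 + Integral(c/cos(c), c)


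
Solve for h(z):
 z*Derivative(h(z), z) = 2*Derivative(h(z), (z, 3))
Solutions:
 h(z) = C1 + Integral(C2*airyai(2^(2/3)*z/2) + C3*airybi(2^(2/3)*z/2), z)


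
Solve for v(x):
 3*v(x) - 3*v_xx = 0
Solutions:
 v(x) = C1*exp(-x) + C2*exp(x)


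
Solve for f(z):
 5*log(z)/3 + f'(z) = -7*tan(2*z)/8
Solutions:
 f(z) = C1 - 5*z*log(z)/3 + 5*z/3 + 7*log(cos(2*z))/16


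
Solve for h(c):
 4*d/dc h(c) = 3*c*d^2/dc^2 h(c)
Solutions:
 h(c) = C1 + C2*c^(7/3)


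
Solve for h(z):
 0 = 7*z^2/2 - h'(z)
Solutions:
 h(z) = C1 + 7*z^3/6


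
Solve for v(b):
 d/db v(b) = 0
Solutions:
 v(b) = C1


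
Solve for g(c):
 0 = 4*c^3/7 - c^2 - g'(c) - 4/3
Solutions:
 g(c) = C1 + c^4/7 - c^3/3 - 4*c/3


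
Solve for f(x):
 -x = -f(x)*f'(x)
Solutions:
 f(x) = -sqrt(C1 + x^2)
 f(x) = sqrt(C1 + x^2)


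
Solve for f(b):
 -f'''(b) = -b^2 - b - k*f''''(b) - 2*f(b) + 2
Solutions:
 f(b) = C1*exp(b*Piecewise((-sqrt(-2^(1/3)*(-1/k^3)^(1/3) + 1/(4*k^2))/2 - sqrt(2^(1/3)*(-1/k^3)^(1/3) + 1/(2*k^2) - 1/(4*k^3*sqrt(-2^(1/3)*(-1/k^3)^(1/3) + 1/(4*k^2))))/2 + 1/(4*k), Eq(1/k, 0)), (-sqrt(2*(sqrt(-8/(27*k^3) + 1/(64*k^6)) + 1/(8*k^3))^(1/3) + 4/(3*k*(sqrt(-8/(27*k^3) + 1/(64*k^6)) + 1/(8*k^3))^(1/3)) + 1/(4*k^2))/2 - sqrt(-2*(sqrt(-8/(27*k^3) + 1/(64*k^6)) + 1/(8*k^3))^(1/3) - 4/(3*k*(sqrt(-8/(27*k^3) + 1/(64*k^6)) + 1/(8*k^3))^(1/3)) + 1/(2*k^2) - 1/(4*k^3*sqrt(2*(sqrt(-8/(27*k^3) + 1/(64*k^6)) + 1/(8*k^3))^(1/3) + 4/(3*k*(sqrt(-8/(27*k^3) + 1/(64*k^6)) + 1/(8*k^3))^(1/3)) + 1/(4*k^2))))/2 + 1/(4*k), True))) + C2*exp(b*Piecewise((-sqrt(-2^(1/3)*(-1/k^3)^(1/3) + 1/(4*k^2))/2 + sqrt(2^(1/3)*(-1/k^3)^(1/3) + 1/(2*k^2) - 1/(4*k^3*sqrt(-2^(1/3)*(-1/k^3)^(1/3) + 1/(4*k^2))))/2 + 1/(4*k), Eq(1/k, 0)), (-sqrt(2*(sqrt(-8/(27*k^3) + 1/(64*k^6)) + 1/(8*k^3))^(1/3) + 4/(3*k*(sqrt(-8/(27*k^3) + 1/(64*k^6)) + 1/(8*k^3))^(1/3)) + 1/(4*k^2))/2 + sqrt(-2*(sqrt(-8/(27*k^3) + 1/(64*k^6)) + 1/(8*k^3))^(1/3) - 4/(3*k*(sqrt(-8/(27*k^3) + 1/(64*k^6)) + 1/(8*k^3))^(1/3)) + 1/(2*k^2) - 1/(4*k^3*sqrt(2*(sqrt(-8/(27*k^3) + 1/(64*k^6)) + 1/(8*k^3))^(1/3) + 4/(3*k*(sqrt(-8/(27*k^3) + 1/(64*k^6)) + 1/(8*k^3))^(1/3)) + 1/(4*k^2))))/2 + 1/(4*k), True))) + C3*exp(b*Piecewise((sqrt(-2^(1/3)*(-1/k^3)^(1/3) + 1/(4*k^2))/2 - sqrt(2^(1/3)*(-1/k^3)^(1/3) + 1/(2*k^2) + 1/(4*k^3*sqrt(-2^(1/3)*(-1/k^3)^(1/3) + 1/(4*k^2))))/2 + 1/(4*k), Eq(1/k, 0)), (sqrt(2*(sqrt(-8/(27*k^3) + 1/(64*k^6)) + 1/(8*k^3))^(1/3) + 4/(3*k*(sqrt(-8/(27*k^3) + 1/(64*k^6)) + 1/(8*k^3))^(1/3)) + 1/(4*k^2))/2 - sqrt(-2*(sqrt(-8/(27*k^3) + 1/(64*k^6)) + 1/(8*k^3))^(1/3) - 4/(3*k*(sqrt(-8/(27*k^3) + 1/(64*k^6)) + 1/(8*k^3))^(1/3)) + 1/(2*k^2) + 1/(4*k^3*sqrt(2*(sqrt(-8/(27*k^3) + 1/(64*k^6)) + 1/(8*k^3))^(1/3) + 4/(3*k*(sqrt(-8/(27*k^3) + 1/(64*k^6)) + 1/(8*k^3))^(1/3)) + 1/(4*k^2))))/2 + 1/(4*k), True))) + C4*exp(b*Piecewise((sqrt(-2^(1/3)*(-1/k^3)^(1/3) + 1/(4*k^2))/2 + sqrt(2^(1/3)*(-1/k^3)^(1/3) + 1/(2*k^2) + 1/(4*k^3*sqrt(-2^(1/3)*(-1/k^3)^(1/3) + 1/(4*k^2))))/2 + 1/(4*k), Eq(1/k, 0)), (sqrt(2*(sqrt(-8/(27*k^3) + 1/(64*k^6)) + 1/(8*k^3))^(1/3) + 4/(3*k*(sqrt(-8/(27*k^3) + 1/(64*k^6)) + 1/(8*k^3))^(1/3)) + 1/(4*k^2))/2 + sqrt(-2*(sqrt(-8/(27*k^3) + 1/(64*k^6)) + 1/(8*k^3))^(1/3) - 4/(3*k*(sqrt(-8/(27*k^3) + 1/(64*k^6)) + 1/(8*k^3))^(1/3)) + 1/(2*k^2) + 1/(4*k^3*sqrt(2*(sqrt(-8/(27*k^3) + 1/(64*k^6)) + 1/(8*k^3))^(1/3) + 4/(3*k*(sqrt(-8/(27*k^3) + 1/(64*k^6)) + 1/(8*k^3))^(1/3)) + 1/(4*k^2))))/2 + 1/(4*k), True))) - b^2/2 - b/2 + 1


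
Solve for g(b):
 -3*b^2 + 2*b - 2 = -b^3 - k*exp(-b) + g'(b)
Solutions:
 g(b) = C1 + b^4/4 - b^3 + b^2 - 2*b - k*exp(-b)


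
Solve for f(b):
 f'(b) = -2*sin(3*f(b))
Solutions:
 f(b) = -acos((-C1 - exp(12*b))/(C1 - exp(12*b)))/3 + 2*pi/3
 f(b) = acos((-C1 - exp(12*b))/(C1 - exp(12*b)))/3


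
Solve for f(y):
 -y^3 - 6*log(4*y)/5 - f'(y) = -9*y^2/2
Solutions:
 f(y) = C1 - y^4/4 + 3*y^3/2 - 6*y*log(y)/5 - 12*y*log(2)/5 + 6*y/5


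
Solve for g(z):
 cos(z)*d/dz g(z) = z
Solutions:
 g(z) = C1 + Integral(z/cos(z), z)


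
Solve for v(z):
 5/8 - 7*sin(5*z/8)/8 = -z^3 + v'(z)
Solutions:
 v(z) = C1 + z^4/4 + 5*z/8 + 7*cos(5*z/8)/5


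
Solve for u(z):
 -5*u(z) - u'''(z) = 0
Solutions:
 u(z) = C3*exp(-5^(1/3)*z) + (C1*sin(sqrt(3)*5^(1/3)*z/2) + C2*cos(sqrt(3)*5^(1/3)*z/2))*exp(5^(1/3)*z/2)


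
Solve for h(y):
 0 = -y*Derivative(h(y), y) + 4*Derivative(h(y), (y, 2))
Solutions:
 h(y) = C1 + C2*erfi(sqrt(2)*y/4)


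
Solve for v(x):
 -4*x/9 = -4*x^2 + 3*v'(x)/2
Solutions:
 v(x) = C1 + 8*x^3/9 - 4*x^2/27


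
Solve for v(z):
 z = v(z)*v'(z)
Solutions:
 v(z) = -sqrt(C1 + z^2)
 v(z) = sqrt(C1 + z^2)


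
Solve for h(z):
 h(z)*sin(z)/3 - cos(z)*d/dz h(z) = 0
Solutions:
 h(z) = C1/cos(z)^(1/3)


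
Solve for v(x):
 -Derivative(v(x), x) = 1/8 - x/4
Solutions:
 v(x) = C1 + x^2/8 - x/8


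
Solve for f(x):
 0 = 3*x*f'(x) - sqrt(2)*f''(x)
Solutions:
 f(x) = C1 + C2*erfi(2^(1/4)*sqrt(3)*x/2)


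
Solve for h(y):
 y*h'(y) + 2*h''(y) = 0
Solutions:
 h(y) = C1 + C2*erf(y/2)


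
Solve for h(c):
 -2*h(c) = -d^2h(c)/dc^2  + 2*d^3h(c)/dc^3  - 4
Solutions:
 h(c) = C1*exp(c*((6*sqrt(318) + 107)^(-1/3) + 2 + (6*sqrt(318) + 107)^(1/3))/12)*sin(sqrt(3)*c*(-(6*sqrt(318) + 107)^(1/3) + (6*sqrt(318) + 107)^(-1/3))/12) + C2*exp(c*((6*sqrt(318) + 107)^(-1/3) + 2 + (6*sqrt(318) + 107)^(1/3))/12)*cos(sqrt(3)*c*(-(6*sqrt(318) + 107)^(1/3) + (6*sqrt(318) + 107)^(-1/3))/12) + C3*exp(c*(-(6*sqrt(318) + 107)^(1/3) - 1/(6*sqrt(318) + 107)^(1/3) + 1)/6) + 2


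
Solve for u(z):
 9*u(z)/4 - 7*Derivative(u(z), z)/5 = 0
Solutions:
 u(z) = C1*exp(45*z/28)


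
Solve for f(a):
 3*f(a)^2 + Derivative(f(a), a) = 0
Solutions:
 f(a) = 1/(C1 + 3*a)


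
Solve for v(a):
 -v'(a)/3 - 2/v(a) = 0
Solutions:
 v(a) = -sqrt(C1 - 12*a)
 v(a) = sqrt(C1 - 12*a)


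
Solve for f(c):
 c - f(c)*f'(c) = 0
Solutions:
 f(c) = -sqrt(C1 + c^2)
 f(c) = sqrt(C1 + c^2)


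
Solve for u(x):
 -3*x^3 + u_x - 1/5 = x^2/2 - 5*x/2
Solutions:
 u(x) = C1 + 3*x^4/4 + x^3/6 - 5*x^2/4 + x/5


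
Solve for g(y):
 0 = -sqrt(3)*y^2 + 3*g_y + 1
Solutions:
 g(y) = C1 + sqrt(3)*y^3/9 - y/3


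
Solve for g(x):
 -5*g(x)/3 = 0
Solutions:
 g(x) = 0


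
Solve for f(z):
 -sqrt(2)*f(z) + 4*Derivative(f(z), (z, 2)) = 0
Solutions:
 f(z) = C1*exp(-2^(1/4)*z/2) + C2*exp(2^(1/4)*z/2)


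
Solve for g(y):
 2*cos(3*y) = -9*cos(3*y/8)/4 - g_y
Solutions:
 g(y) = C1 - 6*sin(3*y/8) - 2*sin(3*y)/3


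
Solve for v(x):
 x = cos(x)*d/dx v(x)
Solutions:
 v(x) = C1 + Integral(x/cos(x), x)


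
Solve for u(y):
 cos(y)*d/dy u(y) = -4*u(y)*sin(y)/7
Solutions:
 u(y) = C1*cos(y)^(4/7)


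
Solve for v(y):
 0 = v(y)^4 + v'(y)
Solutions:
 v(y) = (-3^(2/3) - 3*3^(1/6)*I)*(1/(C1 + y))^(1/3)/6
 v(y) = (-3^(2/3) + 3*3^(1/6)*I)*(1/(C1 + y))^(1/3)/6
 v(y) = (1/(C1 + 3*y))^(1/3)


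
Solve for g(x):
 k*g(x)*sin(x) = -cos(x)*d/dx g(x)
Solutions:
 g(x) = C1*exp(k*log(cos(x)))


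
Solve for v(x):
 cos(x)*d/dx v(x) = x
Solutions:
 v(x) = C1 + Integral(x/cos(x), x)


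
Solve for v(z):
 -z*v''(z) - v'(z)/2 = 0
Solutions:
 v(z) = C1 + C2*sqrt(z)


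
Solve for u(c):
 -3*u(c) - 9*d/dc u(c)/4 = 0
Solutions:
 u(c) = C1*exp(-4*c/3)


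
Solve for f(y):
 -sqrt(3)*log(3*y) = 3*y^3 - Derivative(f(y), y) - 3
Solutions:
 f(y) = C1 + 3*y^4/4 + sqrt(3)*y*log(y) - 3*y - sqrt(3)*y + sqrt(3)*y*log(3)


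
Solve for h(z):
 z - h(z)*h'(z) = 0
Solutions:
 h(z) = -sqrt(C1 + z^2)
 h(z) = sqrt(C1 + z^2)


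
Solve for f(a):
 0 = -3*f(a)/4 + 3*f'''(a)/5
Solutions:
 f(a) = C3*exp(10^(1/3)*a/2) + (C1*sin(10^(1/3)*sqrt(3)*a/4) + C2*cos(10^(1/3)*sqrt(3)*a/4))*exp(-10^(1/3)*a/4)


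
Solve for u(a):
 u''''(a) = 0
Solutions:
 u(a) = C1 + C2*a + C3*a^2 + C4*a^3


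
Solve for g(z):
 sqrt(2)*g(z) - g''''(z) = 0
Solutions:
 g(z) = C1*exp(-2^(1/8)*z) + C2*exp(2^(1/8)*z) + C3*sin(2^(1/8)*z) + C4*cos(2^(1/8)*z)


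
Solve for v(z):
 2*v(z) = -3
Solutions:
 v(z) = -3/2


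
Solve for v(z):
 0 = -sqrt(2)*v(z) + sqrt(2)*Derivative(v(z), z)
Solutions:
 v(z) = C1*exp(z)


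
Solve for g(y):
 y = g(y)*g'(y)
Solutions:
 g(y) = -sqrt(C1 + y^2)
 g(y) = sqrt(C1 + y^2)


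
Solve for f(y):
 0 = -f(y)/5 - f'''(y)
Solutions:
 f(y) = C3*exp(-5^(2/3)*y/5) + (C1*sin(sqrt(3)*5^(2/3)*y/10) + C2*cos(sqrt(3)*5^(2/3)*y/10))*exp(5^(2/3)*y/10)


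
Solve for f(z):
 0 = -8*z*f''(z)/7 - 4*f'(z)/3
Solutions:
 f(z) = C1 + C2/z^(1/6)


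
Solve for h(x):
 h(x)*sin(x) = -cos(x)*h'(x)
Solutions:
 h(x) = C1*cos(x)


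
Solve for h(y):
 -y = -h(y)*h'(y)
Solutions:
 h(y) = -sqrt(C1 + y^2)
 h(y) = sqrt(C1 + y^2)


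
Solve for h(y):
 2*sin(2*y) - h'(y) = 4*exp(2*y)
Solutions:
 h(y) = C1 - 2*exp(2*y) - cos(2*y)


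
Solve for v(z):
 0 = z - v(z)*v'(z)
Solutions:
 v(z) = -sqrt(C1 + z^2)
 v(z) = sqrt(C1 + z^2)


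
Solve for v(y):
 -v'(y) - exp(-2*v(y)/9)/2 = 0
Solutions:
 v(y) = 9*log(-sqrt(C1 - y)) - 9*log(3)
 v(y) = 9*log(C1 - y)/2 - 9*log(3)


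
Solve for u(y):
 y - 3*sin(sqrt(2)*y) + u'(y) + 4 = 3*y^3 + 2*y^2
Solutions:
 u(y) = C1 + 3*y^4/4 + 2*y^3/3 - y^2/2 - 4*y - 3*sqrt(2)*cos(sqrt(2)*y)/2


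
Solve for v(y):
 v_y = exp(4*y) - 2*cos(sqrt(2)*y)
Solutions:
 v(y) = C1 + exp(4*y)/4 - sqrt(2)*sin(sqrt(2)*y)


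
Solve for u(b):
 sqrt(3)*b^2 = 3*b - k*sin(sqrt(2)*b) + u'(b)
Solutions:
 u(b) = C1 + sqrt(3)*b^3/3 - 3*b^2/2 - sqrt(2)*k*cos(sqrt(2)*b)/2


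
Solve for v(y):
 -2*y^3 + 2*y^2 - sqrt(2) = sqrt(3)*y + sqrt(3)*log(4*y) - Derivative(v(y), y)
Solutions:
 v(y) = C1 + y^4/2 - 2*y^3/3 + sqrt(3)*y^2/2 + sqrt(3)*y*log(y) - sqrt(3)*y + sqrt(2)*y + 2*sqrt(3)*y*log(2)


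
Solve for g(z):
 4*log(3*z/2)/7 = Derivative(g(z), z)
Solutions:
 g(z) = C1 + 4*z*log(z)/7 - 4*z/7 - 4*z*log(2)/7 + 4*z*log(3)/7


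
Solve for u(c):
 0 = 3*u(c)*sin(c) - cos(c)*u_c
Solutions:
 u(c) = C1/cos(c)^3


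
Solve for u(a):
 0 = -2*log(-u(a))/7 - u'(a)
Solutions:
 -li(-u(a)) = C1 - 2*a/7


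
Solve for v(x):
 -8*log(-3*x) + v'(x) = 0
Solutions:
 v(x) = C1 + 8*x*log(-x) + 8*x*(-1 + log(3))


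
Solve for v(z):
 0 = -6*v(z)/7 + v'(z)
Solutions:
 v(z) = C1*exp(6*z/7)


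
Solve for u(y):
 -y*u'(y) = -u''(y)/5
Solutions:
 u(y) = C1 + C2*erfi(sqrt(10)*y/2)


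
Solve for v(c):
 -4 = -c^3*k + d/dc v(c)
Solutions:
 v(c) = C1 + c^4*k/4 - 4*c


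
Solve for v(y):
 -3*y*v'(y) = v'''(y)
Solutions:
 v(y) = C1 + Integral(C2*airyai(-3^(1/3)*y) + C3*airybi(-3^(1/3)*y), y)


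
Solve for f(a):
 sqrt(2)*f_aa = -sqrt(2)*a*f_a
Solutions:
 f(a) = C1 + C2*erf(sqrt(2)*a/2)


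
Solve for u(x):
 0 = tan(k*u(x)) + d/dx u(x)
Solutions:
 u(x) = Piecewise((-asin(exp(C1*k - k*x))/k + pi/k, Ne(k, 0)), (nan, True))
 u(x) = Piecewise((asin(exp(C1*k - k*x))/k, Ne(k, 0)), (nan, True))


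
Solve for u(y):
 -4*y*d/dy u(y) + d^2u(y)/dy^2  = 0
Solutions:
 u(y) = C1 + C2*erfi(sqrt(2)*y)


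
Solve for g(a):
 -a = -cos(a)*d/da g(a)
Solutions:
 g(a) = C1 + Integral(a/cos(a), a)


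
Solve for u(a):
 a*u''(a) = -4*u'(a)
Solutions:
 u(a) = C1 + C2/a^3


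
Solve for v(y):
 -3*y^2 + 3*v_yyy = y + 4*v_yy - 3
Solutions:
 v(y) = C1 + C2*y + C3*exp(4*y/3) - y^4/16 - 11*y^3/48 - 9*y^2/64


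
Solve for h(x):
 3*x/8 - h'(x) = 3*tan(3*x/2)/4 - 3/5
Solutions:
 h(x) = C1 + 3*x^2/16 + 3*x/5 + log(cos(3*x/2))/2


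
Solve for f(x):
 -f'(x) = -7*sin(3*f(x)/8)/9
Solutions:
 -7*x/9 + 4*log(cos(3*f(x)/8) - 1)/3 - 4*log(cos(3*f(x)/8) + 1)/3 = C1


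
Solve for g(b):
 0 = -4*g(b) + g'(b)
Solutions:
 g(b) = C1*exp(4*b)


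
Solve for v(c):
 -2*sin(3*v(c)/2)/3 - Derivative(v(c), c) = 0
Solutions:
 v(c) = -2*acos((-C1 - exp(2*c))/(C1 - exp(2*c)))/3 + 4*pi/3
 v(c) = 2*acos((-C1 - exp(2*c))/(C1 - exp(2*c)))/3


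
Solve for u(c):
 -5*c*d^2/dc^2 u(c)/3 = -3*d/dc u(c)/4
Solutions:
 u(c) = C1 + C2*c^(29/20)


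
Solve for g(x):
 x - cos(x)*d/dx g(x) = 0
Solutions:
 g(x) = C1 + Integral(x/cos(x), x)


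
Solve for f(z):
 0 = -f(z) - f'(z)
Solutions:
 f(z) = C1*exp(-z)


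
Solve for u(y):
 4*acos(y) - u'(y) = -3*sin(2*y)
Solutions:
 u(y) = C1 + 4*y*acos(y) - 4*sqrt(1 - y^2) - 3*cos(2*y)/2


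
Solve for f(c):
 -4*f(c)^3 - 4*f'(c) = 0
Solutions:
 f(c) = -sqrt(2)*sqrt(-1/(C1 - c))/2
 f(c) = sqrt(2)*sqrt(-1/(C1 - c))/2


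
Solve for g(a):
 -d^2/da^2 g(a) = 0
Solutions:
 g(a) = C1 + C2*a


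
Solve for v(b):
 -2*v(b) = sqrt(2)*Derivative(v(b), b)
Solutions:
 v(b) = C1*exp(-sqrt(2)*b)


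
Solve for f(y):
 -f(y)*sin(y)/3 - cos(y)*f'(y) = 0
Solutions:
 f(y) = C1*cos(y)^(1/3)


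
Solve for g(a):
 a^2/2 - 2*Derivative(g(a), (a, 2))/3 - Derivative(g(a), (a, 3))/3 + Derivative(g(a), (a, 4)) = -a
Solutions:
 g(a) = C1 + C2*a + C3*exp(-2*a/3) + C4*exp(a) + a^4/16 + a^3/8 + 15*a^2/16


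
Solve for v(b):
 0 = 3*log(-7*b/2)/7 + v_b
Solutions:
 v(b) = C1 - 3*b*log(-b)/7 + 3*b*(-log(7) + log(2) + 1)/7


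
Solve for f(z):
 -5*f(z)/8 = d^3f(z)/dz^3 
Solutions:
 f(z) = C3*exp(-5^(1/3)*z/2) + (C1*sin(sqrt(3)*5^(1/3)*z/4) + C2*cos(sqrt(3)*5^(1/3)*z/4))*exp(5^(1/3)*z/4)


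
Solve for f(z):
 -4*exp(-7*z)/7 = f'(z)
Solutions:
 f(z) = C1 + 4*exp(-7*z)/49


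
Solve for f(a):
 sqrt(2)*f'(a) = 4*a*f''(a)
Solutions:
 f(a) = C1 + C2*a^(sqrt(2)/4 + 1)


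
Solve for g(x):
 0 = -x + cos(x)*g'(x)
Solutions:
 g(x) = C1 + Integral(x/cos(x), x)


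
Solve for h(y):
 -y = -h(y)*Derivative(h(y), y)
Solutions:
 h(y) = -sqrt(C1 + y^2)
 h(y) = sqrt(C1 + y^2)


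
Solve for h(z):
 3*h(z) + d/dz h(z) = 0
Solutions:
 h(z) = C1*exp(-3*z)


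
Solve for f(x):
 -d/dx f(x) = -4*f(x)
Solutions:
 f(x) = C1*exp(4*x)


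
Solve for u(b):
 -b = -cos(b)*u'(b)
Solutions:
 u(b) = C1 + Integral(b/cos(b), b)


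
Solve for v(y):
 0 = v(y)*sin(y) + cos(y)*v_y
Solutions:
 v(y) = C1*cos(y)


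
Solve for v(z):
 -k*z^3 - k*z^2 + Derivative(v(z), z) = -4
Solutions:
 v(z) = C1 + k*z^4/4 + k*z^3/3 - 4*z


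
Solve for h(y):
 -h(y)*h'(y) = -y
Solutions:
 h(y) = -sqrt(C1 + y^2)
 h(y) = sqrt(C1 + y^2)


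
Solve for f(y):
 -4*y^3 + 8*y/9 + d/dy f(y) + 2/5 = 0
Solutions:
 f(y) = C1 + y^4 - 4*y^2/9 - 2*y/5


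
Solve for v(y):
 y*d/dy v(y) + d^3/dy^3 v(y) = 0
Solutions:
 v(y) = C1 + Integral(C2*airyai(-y) + C3*airybi(-y), y)


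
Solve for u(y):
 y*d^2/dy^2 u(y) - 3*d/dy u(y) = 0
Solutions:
 u(y) = C1 + C2*y^4


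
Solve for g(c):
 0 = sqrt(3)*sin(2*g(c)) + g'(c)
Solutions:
 g(c) = pi - acos((-C1 - exp(4*sqrt(3)*c))/(C1 - exp(4*sqrt(3)*c)))/2
 g(c) = acos((-C1 - exp(4*sqrt(3)*c))/(C1 - exp(4*sqrt(3)*c)))/2


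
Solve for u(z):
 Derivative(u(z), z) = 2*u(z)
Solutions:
 u(z) = C1*exp(2*z)


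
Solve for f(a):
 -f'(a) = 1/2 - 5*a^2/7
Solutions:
 f(a) = C1 + 5*a^3/21 - a/2


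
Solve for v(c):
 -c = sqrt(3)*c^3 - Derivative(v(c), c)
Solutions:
 v(c) = C1 + sqrt(3)*c^4/4 + c^2/2


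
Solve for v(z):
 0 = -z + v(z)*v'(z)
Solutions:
 v(z) = -sqrt(C1 + z^2)
 v(z) = sqrt(C1 + z^2)


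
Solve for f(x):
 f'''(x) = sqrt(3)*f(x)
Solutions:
 f(x) = C3*exp(3^(1/6)*x) + (C1*sin(3^(2/3)*x/2) + C2*cos(3^(2/3)*x/2))*exp(-3^(1/6)*x/2)


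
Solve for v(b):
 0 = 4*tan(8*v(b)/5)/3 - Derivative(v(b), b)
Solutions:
 v(b) = -5*asin(C1*exp(32*b/15))/8 + 5*pi/8
 v(b) = 5*asin(C1*exp(32*b/15))/8


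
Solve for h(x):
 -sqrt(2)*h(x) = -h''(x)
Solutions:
 h(x) = C1*exp(-2^(1/4)*x) + C2*exp(2^(1/4)*x)


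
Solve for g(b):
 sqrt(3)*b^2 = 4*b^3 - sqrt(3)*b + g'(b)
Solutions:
 g(b) = C1 - b^4 + sqrt(3)*b^3/3 + sqrt(3)*b^2/2


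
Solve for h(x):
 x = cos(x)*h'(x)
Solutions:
 h(x) = C1 + Integral(x/cos(x), x)


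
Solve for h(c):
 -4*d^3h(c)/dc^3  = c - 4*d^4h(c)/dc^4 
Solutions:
 h(c) = C1 + C2*c + C3*c^2 + C4*exp(c) - c^4/96 - c^3/24


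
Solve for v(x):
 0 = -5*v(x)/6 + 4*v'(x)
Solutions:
 v(x) = C1*exp(5*x/24)


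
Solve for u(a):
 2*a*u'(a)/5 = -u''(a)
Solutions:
 u(a) = C1 + C2*erf(sqrt(5)*a/5)


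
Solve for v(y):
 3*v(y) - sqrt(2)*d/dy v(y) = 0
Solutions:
 v(y) = C1*exp(3*sqrt(2)*y/2)


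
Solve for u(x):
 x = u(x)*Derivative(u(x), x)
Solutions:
 u(x) = -sqrt(C1 + x^2)
 u(x) = sqrt(C1 + x^2)


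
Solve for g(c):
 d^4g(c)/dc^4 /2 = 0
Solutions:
 g(c) = C1 + C2*c + C3*c^2 + C4*c^3


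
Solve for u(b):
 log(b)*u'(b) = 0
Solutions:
 u(b) = C1


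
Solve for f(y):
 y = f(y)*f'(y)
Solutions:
 f(y) = -sqrt(C1 + y^2)
 f(y) = sqrt(C1 + y^2)


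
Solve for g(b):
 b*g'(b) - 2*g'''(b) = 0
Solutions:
 g(b) = C1 + Integral(C2*airyai(2^(2/3)*b/2) + C3*airybi(2^(2/3)*b/2), b)


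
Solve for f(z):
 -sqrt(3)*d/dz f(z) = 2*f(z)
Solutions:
 f(z) = C1*exp(-2*sqrt(3)*z/3)


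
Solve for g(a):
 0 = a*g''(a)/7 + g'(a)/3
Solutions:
 g(a) = C1 + C2/a^(4/3)


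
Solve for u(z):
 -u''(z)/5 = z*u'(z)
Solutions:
 u(z) = C1 + C2*erf(sqrt(10)*z/2)


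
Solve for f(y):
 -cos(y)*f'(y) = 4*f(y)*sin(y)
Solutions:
 f(y) = C1*cos(y)^4


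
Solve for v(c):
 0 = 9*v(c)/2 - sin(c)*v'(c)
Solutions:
 v(c) = C1*(cos(c) - 1)^(1/4)*(cos(c)^2 - 2*cos(c) + 1)/((cos(c) + 1)^(1/4)*(cos(c)^2 + 2*cos(c) + 1))


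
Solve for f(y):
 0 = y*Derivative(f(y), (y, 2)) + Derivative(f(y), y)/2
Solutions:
 f(y) = C1 + C2*sqrt(y)
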